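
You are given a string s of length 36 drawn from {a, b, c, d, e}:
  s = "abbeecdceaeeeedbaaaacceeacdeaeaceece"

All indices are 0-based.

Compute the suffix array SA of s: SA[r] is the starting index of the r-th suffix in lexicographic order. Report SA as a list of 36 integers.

sorted suffixes:
  #0 SA[0]=16  'aaaacceeacdeaeaceece'
  #1 SA[1]=17  'aaacceeacdeaeaceece'
  #2 SA[2]=18  'aacceeacdeaeaceece'
  #3 SA[3]=0  'abbeecdceaeeeedbaaaacceeacdeaeaceece'
  #4 SA[4]=19  'acceeacdeaeaceece'
  #5 SA[5]=24  'acdeaeaceece'
  #6 SA[6]=30  'aceece'
  #7 SA[7]=28  'aeaceece'
  #8 SA[8]=9  'aeeeedbaaaacceeacdeaeaceece'
  #9 SA[9]=15  'baaaacceeacdeaeaceece'
  #10 SA[10]=1  'bbeecdceaeeeedbaaaacceeacdeaeaceece'
  #11 SA[11]=2  'beecdceaeeeedbaaaacceeacdeaeaceece'
  #12 SA[12]=20  'cceeacdeaeaceece'
  #13 SA[13]=5  'cdceaeeeedbaaaacceeacdeaeaceece'
  #14 SA[14]=25  'cdeaeaceece'
  #15 SA[15]=34  'ce'
  #16 SA[16]=7  'ceaeeeedbaaaacceeacdeaeaceece'
  #17 SA[17]=21  'ceeacdeaeaceece'
  #18 SA[18]=31  'ceece'
  #19 SA[19]=14  'dbaaaacceeacdeaeaceece'
  #20 SA[20]=6  'dceaeeeedbaaaacceeacdeaeaceece'
  #21 SA[21]=26  'deaeaceece'
  #22 SA[22]=35  'e'
  #23 SA[23]=23  'eacdeaeaceece'
  #24 SA[24]=29  'eaceece'
  #25 SA[25]=27  'eaeaceece'
  #26 SA[26]=8  'eaeeeedbaaaacceeacdeaeaceece'
  #27 SA[27]=4  'ecdceaeeeedbaaaacceeacdeaeaceece'
  #28 SA[28]=33  'ece'
  #29 SA[29]=13  'edbaaaacceeacdeaeaceece'
  #30 SA[30]=22  'eeacdeaeaceece'
  #31 SA[31]=3  'eecdceaeeeedbaaaacceeacdeaeaceece'
  #32 SA[32]=32  'eece'
  #33 SA[33]=12  'eedbaaaacceeacdeaeaceece'
  #34 SA[34]=11  'eeedbaaaacceeacdeaeaceece'
  #35 SA[35]=10  'eeeedbaaaacceeacdeaeaceece'

[16, 17, 18, 0, 19, 24, 30, 28, 9, 15, 1, 2, 20, 5, 25, 34, 7, 21, 31, 14, 6, 26, 35, 23, 29, 27, 8, 4, 33, 13, 22, 3, 32, 12, 11, 10]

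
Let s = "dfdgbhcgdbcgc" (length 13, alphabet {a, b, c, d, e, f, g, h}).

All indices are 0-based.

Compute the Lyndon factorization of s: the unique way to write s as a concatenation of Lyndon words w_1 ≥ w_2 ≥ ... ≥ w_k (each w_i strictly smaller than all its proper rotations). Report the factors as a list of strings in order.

["dfdg", "bhcgd", "bcgc"]

emit factor 1: 'dfdg' (i=0, period=4)
emit factor 2: 'bhcgd' (i=4, period=5)
emit factor 3: 'bcgc' (i=9, period=4)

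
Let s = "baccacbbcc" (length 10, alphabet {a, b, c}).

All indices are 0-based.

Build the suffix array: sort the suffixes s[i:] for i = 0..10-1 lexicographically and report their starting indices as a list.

[4, 1, 0, 6, 7, 9, 3, 5, 8, 2]

rank | idx | suffix
   0 |   4 | acbbcc
   1 |   1 | accacbbcc
   2 |   0 | baccacbbcc
   3 |   6 | bbcc
   4 |   7 | bcc
   5 |   9 | c
   6 |   3 | cacbbcc
   7 |   5 | cbbcc
   8 |   8 | cc
   9 |   2 | ccacbbcc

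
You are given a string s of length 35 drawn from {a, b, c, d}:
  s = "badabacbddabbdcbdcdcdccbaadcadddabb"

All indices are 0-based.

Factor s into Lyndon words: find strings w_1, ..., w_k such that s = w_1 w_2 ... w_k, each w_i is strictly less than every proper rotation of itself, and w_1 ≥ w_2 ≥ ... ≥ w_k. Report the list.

["b", "ad", "abacbddabbdcbdcdcdccb", "aadcadddabb"]

emit factor 1: 'b' (i=0, period=1)
emit factor 2: 'ad' (i=1, period=2)
emit factor 3: 'abacbddabbdcbdcdcdccb' (i=3, period=21)
emit factor 4: 'aadcadddabb' (i=24, period=11)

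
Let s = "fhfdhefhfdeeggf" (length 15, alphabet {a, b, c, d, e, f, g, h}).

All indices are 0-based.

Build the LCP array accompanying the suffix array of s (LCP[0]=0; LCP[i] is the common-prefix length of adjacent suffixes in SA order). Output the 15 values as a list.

rank | idx | suffix
   0 |   9 | deeggf
   1 |   3 | dhefhfdeeggf
   2 |  10 | eeggf
   3 |   5 | efhfdeeggf
   4 |  11 | eggf
   5 |  14 | f
   6 |   8 | fdeeggf
   7 |   2 | fdhefhfdeeggf
   8 |   6 | fhfdeeggf
   9 |   0 | fhfdhefhfdeeggf
  10 |  13 | gf
  11 |  12 | ggf
  12 |   4 | hefhfdeeggf
  13 |   7 | hfdeeggf
  14 |   1 | hfdhefhfdeeggf

SA = [9, 3, 10, 5, 11, 14, 8, 2, 6, 0, 13, 12, 4, 7, 1]
rank  pair      lcp
   1  s[9:],s[3:]  1  'd'
   2  s[3:],s[10:]  0  ''
   3  s[10:],s[5:]  1  'e'
   4  s[5:],s[11:]  1  'e'
   5  s[11:],s[14:]  0  ''
   6  s[14:],s[8:]  1  'f'
   7  s[8:],s[2:]  2  'fd'
   8  s[2:],s[6:]  1  'f'
   9  s[6:],s[0:]  4  'fhfd'
  10  s[0:],s[13:]  0  ''
  11  s[13:],s[12:]  1  'g'
  12  s[12:],s[4:]  0  ''
  13  s[4:],s[7:]  1  'h'
  14  s[7:],s[1:]  3  'hfd'

[0, 1, 0, 1, 1, 0, 1, 2, 1, 4, 0, 1, 0, 1, 3]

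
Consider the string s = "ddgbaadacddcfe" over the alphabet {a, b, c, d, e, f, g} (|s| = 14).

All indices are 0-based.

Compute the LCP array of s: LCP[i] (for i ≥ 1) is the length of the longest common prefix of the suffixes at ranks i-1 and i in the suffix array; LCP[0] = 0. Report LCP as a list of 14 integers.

rank→(start, suffix):
  0 → (4, 'aadacddcfe')
  1 → (7, 'acddcfe')
  2 → (5, 'adacddcfe')
  3 → (3, 'baadacddcfe')
  4 → (8, 'cddcfe')
  5 → (11, 'cfe')
  6 → (6, 'dacddcfe')
  7 → (10, 'dcfe')
  8 → (9, 'ddcfe')
  9 → (0, 'ddgbaadacddcfe')
  10 → (1, 'dgbaadacddcfe')
  11 → (13, 'e')
  12 → (12, 'fe')
  13 → (2, 'gbaadacddcfe')

SA = [4, 7, 5, 3, 8, 11, 6, 10, 9, 0, 1, 13, 12, 2]
[i] adj suffixes → lcp
  [1] 4/7 → 1 ('a')
  [2] 7/5 → 1 ('a')
  [3] 5/3 → 0 ('')
  [4] 3/8 → 0 ('')
  [5] 8/11 → 1 ('c')
  [6] 11/6 → 0 ('')
  [7] 6/10 → 1 ('d')
  [8] 10/9 → 1 ('d')
  [9] 9/0 → 2 ('dd')
  [10] 0/1 → 1 ('d')
  [11] 1/13 → 0 ('')
  [12] 13/12 → 0 ('')
  [13] 12/2 → 0 ('')

[0, 1, 1, 0, 0, 1, 0, 1, 1, 2, 1, 0, 0, 0]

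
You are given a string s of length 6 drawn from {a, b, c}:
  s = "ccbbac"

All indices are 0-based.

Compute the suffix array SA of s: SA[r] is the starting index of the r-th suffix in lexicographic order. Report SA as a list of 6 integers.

rank | idx | suffix
   0 |   4 | ac
   1 |   3 | bac
   2 |   2 | bbac
   3 |   5 | c
   4 |   1 | cbbac
   5 |   0 | ccbbac

[4, 3, 2, 5, 1, 0]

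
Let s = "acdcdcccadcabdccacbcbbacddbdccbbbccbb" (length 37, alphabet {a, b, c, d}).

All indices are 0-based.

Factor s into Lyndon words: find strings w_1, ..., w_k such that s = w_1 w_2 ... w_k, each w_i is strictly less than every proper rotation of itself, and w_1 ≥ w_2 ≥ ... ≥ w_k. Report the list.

["acdcdcccadc", "abdccacbcbbacddbdccbbbccbb"]

emit factor 1: 'acdcdcccadc' (i=0, period=11)
emit factor 2: 'abdccacbcbbacddbdccbbbccbb' (i=11, period=26)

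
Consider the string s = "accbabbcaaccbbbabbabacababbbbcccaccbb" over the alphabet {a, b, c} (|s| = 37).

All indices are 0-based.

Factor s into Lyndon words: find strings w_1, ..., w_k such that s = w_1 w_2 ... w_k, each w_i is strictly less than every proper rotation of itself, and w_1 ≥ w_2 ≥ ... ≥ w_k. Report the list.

emit factor 1: 'accb' (i=0, period=4)
emit factor 2: 'abbc' (i=4, period=4)
emit factor 3: 'aaccbbbabbabacababbbbcccaccbb' (i=8, period=29)

["accb", "abbc", "aaccbbbabbabacababbbbcccaccbb"]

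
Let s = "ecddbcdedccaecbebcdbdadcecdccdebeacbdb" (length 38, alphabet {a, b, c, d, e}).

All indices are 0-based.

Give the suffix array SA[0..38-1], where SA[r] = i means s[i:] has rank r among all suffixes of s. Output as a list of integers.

sorted suffixes:
  #0 SA[0]=33  'acbdb'
  #1 SA[1]=21  'adcecdccdebeacbdb'
  #2 SA[2]=11  'aecbebcdbdadcecdccdebeacbdb'
  #3 SA[3]=37  'b'
  #4 SA[4]=16  'bcdbdadcecdccdebeacbdb'
  #5 SA[5]=4  'bcdedccaecbebcdbdadcecdccdebeacbdb'
  #6 SA[6]=19  'bdadcecdccdebeacbdb'
  #7 SA[7]=35  'bdb'
  #8 SA[8]=31  'beacbdb'
  #9 SA[9]=14  'bebcdbdadcecdccdebeacbdb'
  #10 SA[10]=10  'caecbebcdbdadcecdccdebeacbdb'
  #11 SA[11]=34  'cbdb'
  #12 SA[12]=13  'cbebcdbdadcecdccdebeacbdb'
  #13 SA[13]=9  'ccaecbebcdbdadcecdccdebeacbdb'
  #14 SA[14]=27  'ccdebeacbdb'
  #15 SA[15]=17  'cdbdadcecdccdebeacbdb'
  #16 SA[16]=25  'cdccdebeacbdb'
  #17 SA[17]=1  'cddbcdedccaecbebcdbdadcecdccdebeacbdb'
  #18 SA[18]=28  'cdebeacbdb'
  #19 SA[19]=5  'cdedccaecbebcdbdadcecdccdebeacbdb'
  #20 SA[20]=23  'cecdccdebeacbdb'
  #21 SA[21]=20  'dadcecdccdebeacbdb'
  #22 SA[22]=36  'db'
  #23 SA[23]=3  'dbcdedccaecbebcdbdadcecdccdebeacbdb'
  #24 SA[24]=18  'dbdadcecdccdebeacbdb'
  #25 SA[25]=8  'dccaecbebcdbdadcecdccdebeacbdb'
  #26 SA[26]=26  'dccdebeacbdb'
  #27 SA[27]=22  'dcecdccdebeacbdb'
  #28 SA[28]=2  'ddbcdedccaecbebcdbdadcecdccdebeacbdb'
  #29 SA[29]=29  'debeacbdb'
  #30 SA[30]=6  'dedccaecbebcdbdadcecdccdebeacbdb'
  #31 SA[31]=32  'eacbdb'
  #32 SA[32]=15  'ebcdbdadcecdccdebeacbdb'
  #33 SA[33]=30  'ebeacbdb'
  #34 SA[34]=12  'ecbebcdbdadcecdccdebeacbdb'
  #35 SA[35]=24  'ecdccdebeacbdb'
  #36 SA[36]=0  'ecddbcdedccaecbebcdbdadcecdccdebeacbdb'
  #37 SA[37]=7  'edccaecbebcdbdadcecdccdebeacbdb'

[33, 21, 11, 37, 16, 4, 19, 35, 31, 14, 10, 34, 13, 9, 27, 17, 25, 1, 28, 5, 23, 20, 36, 3, 18, 8, 26, 22, 2, 29, 6, 32, 15, 30, 12, 24, 0, 7]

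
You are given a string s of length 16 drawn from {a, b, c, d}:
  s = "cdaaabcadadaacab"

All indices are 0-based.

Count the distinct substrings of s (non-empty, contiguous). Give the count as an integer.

rank | idx | suffix
   0 |   2 | aaabcadadaacab
   1 |   3 | aabcadadaacab
   2 |  11 | aacab
   3 |  14 | ab
   4 |   4 | abcadadaacab
   5 |  12 | acab
   6 |   9 | adaacab
   7 |   7 | adadaacab
   8 |  15 | b
   9 |   5 | bcadadaacab
  10 |  13 | cab
  11 |   6 | cadadaacab
  12 |   0 | cdaaabcadadaacab
  13 |   1 | daaabcadadaacab
  14 |  10 | daacab
  15 |   8 | dadaacab

SA = [2, 3, 11, 14, 4, 12, 9, 7, 15, 5, 13, 6, 0, 1, 10, 8]
[i] adj suffixes → lcp
  [1] 2/3 → 2 ('aa')
  [2] 3/11 → 2 ('aa')
  [3] 11/14 → 1 ('a')
  [4] 14/4 → 2 ('ab')
  [5] 4/12 → 1 ('a')
  [6] 12/9 → 1 ('a')
  [7] 9/7 → 3 ('ada')
  [8] 7/15 → 0 ('')
  [9] 15/5 → 1 ('b')
  [10] 5/13 → 0 ('')
  [11] 13/6 → 2 ('ca')
  [12] 6/0 → 1 ('c')
  [13] 0/1 → 0 ('')
  [14] 1/10 → 3 ('daa')
  [15] 10/8 → 2 ('da')

n(n+1)/2 = 16·17/2 = 136
Σ LCP = 0 + 2 + 2 + 1 + 2 + 1 + 1 + 3 + 0 + 1 + 0 + 2 + 1 + 0 + 3 + 2 = 21
distinct = 136 − 21 = 115

115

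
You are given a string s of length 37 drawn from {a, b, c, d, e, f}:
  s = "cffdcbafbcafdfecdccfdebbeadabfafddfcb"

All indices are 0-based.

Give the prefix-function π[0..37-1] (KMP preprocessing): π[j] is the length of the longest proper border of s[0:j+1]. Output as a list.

π[0] = 0
j=1 s[j]='f': π[1]=0 (border '')
j=2 s[j]='f': π[2]=0 (border '')
j=3 s[j]='d': π[3]=0 (border '')
j=4 s[j]='c': π[4]=1 (border 'c')
j=5 s[j]='b': k: 1→0; π[5]=0 (border '')
j=6 s[j]='a': π[6]=0 (border '')
j=7 s[j]='f': π[7]=0 (border '')
j=8 s[j]='b': π[8]=0 (border '')
j=9 s[j]='c': π[9]=1 (border 'c')
j=10 s[j]='a': k: 1→0; π[10]=0 (border '')
j=11 s[j]='f': π[11]=0 (border '')
j=12 s[j]='d': π[12]=0 (border '')
j=13 s[j]='f': π[13]=0 (border '')
j=14 s[j]='e': π[14]=0 (border '')
j=15 s[j]='c': π[15]=1 (border 'c')
j=16 s[j]='d': k: 1→0; π[16]=0 (border '')
j=17 s[j]='c': π[17]=1 (border 'c')
j=18 s[j]='c': k: 1→0; π[18]=1 (border 'c')
j=19 s[j]='f': π[19]=2 (border 'cf')
j=20 s[j]='d': k: 2→0; π[20]=0 (border '')
j=21 s[j]='e': π[21]=0 (border '')
j=22 s[j]='b': π[22]=0 (border '')
j=23 s[j]='b': π[23]=0 (border '')
j=24 s[j]='e': π[24]=0 (border '')
j=25 s[j]='a': π[25]=0 (border '')
j=26 s[j]='d': π[26]=0 (border '')
j=27 s[j]='a': π[27]=0 (border '')
j=28 s[j]='b': π[28]=0 (border '')
j=29 s[j]='f': π[29]=0 (border '')
j=30 s[j]='a': π[30]=0 (border '')
j=31 s[j]='f': π[31]=0 (border '')
j=32 s[j]='d': π[32]=0 (border '')
j=33 s[j]='d': π[33]=0 (border '')
j=34 s[j]='f': π[34]=0 (border '')
j=35 s[j]='c': π[35]=1 (border 'c')
j=36 s[j]='b': k: 1→0; π[36]=0 (border '')

[0, 0, 0, 0, 1, 0, 0, 0, 0, 1, 0, 0, 0, 0, 0, 1, 0, 1, 1, 2, 0, 0, 0, 0, 0, 0, 0, 0, 0, 0, 0, 0, 0, 0, 0, 1, 0]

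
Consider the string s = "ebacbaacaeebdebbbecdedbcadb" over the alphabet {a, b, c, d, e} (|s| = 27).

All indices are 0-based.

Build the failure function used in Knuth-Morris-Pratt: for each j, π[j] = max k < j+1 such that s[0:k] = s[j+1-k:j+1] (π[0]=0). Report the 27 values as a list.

[0, 0, 0, 0, 0, 0, 0, 0, 0, 1, 1, 2, 0, 1, 2, 0, 0, 1, 0, 0, 1, 0, 0, 0, 0, 0, 0]

π[0] = 0
j=1 s[j]='b': π[1]=0 (border '')
j=2 s[j]='a': π[2]=0 (border '')
j=3 s[j]='c': π[3]=0 (border '')
j=4 s[j]='b': π[4]=0 (border '')
j=5 s[j]='a': π[5]=0 (border '')
j=6 s[j]='a': π[6]=0 (border '')
j=7 s[j]='c': π[7]=0 (border '')
j=8 s[j]='a': π[8]=0 (border '')
j=9 s[j]='e': π[9]=1 (border 'e')
j=10 s[j]='e': k: 1→0; π[10]=1 (border 'e')
j=11 s[j]='b': π[11]=2 (border 'eb')
j=12 s[j]='d': k: 2→0; π[12]=0 (border '')
j=13 s[j]='e': π[13]=1 (border 'e')
j=14 s[j]='b': π[14]=2 (border 'eb')
j=15 s[j]='b': k: 2→0; π[15]=0 (border '')
j=16 s[j]='b': π[16]=0 (border '')
j=17 s[j]='e': π[17]=1 (border 'e')
j=18 s[j]='c': k: 1→0; π[18]=0 (border '')
j=19 s[j]='d': π[19]=0 (border '')
j=20 s[j]='e': π[20]=1 (border 'e')
j=21 s[j]='d': k: 1→0; π[21]=0 (border '')
j=22 s[j]='b': π[22]=0 (border '')
j=23 s[j]='c': π[23]=0 (border '')
j=24 s[j]='a': π[24]=0 (border '')
j=25 s[j]='d': π[25]=0 (border '')
j=26 s[j]='b': π[26]=0 (border '')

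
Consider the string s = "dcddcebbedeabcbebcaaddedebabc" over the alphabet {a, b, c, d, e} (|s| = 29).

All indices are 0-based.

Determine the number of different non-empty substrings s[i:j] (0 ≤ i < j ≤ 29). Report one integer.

398

rank→(start, suffix):
  0 → (18, 'aaddedebabc')
  1 → (26, 'abc')
  2 → (11, 'abcbebcaaddedebabc')
  3 → (19, 'addedebabc')
  4 → (25, 'babc')
  5 → (6, 'bbedeabcbebcaaddedebabc')
  6 → (27, 'bc')
  7 → (16, 'bcaaddedebabc')
  8 → (12, 'bcbebcaaddedebabc')
  9 → (14, 'bebcaaddedebabc')
  10 → (7, 'bedeabcbebcaaddedebabc')
  11 → (28, 'c')
  12 → (17, 'caaddedebabc')
  13 → (13, 'cbebcaaddedebabc')
  14 → (1, 'cddcebbedeabcbebcaaddedebabc')
  15 → (4, 'cebbedeabcbebcaaddedebabc')
  16 → (0, 'dcddcebbedeabcbebcaaddedebabc')
  17 → (3, 'dcebbedeabcbebcaaddedebabc')
  18 → (2, 'ddcebbedeabcbebcaaddedebabc')
  19 → (20, 'ddedebabc')
  20 → (9, 'deabcbebcaaddedebabc')
  21 → (23, 'debabc')
  22 → (21, 'dedebabc')
  23 → (10, 'eabcbebcaaddedebabc')
  24 → (24, 'ebabc')
  25 → (5, 'ebbedeabcbebcaaddedebabc')
  26 → (15, 'ebcaaddedebabc')
  27 → (8, 'edeabcbebcaaddedebabc')
  28 → (22, 'edebabc')

SA = [18, 26, 11, 19, 25, 6, 27, 16, 12, 14, 7, 28, 17, 13, 1, 4, 0, 3, 2, 20, 9, 23, 21, 10, 24, 5, 15, 8, 22]
[i] adj suffixes → lcp
  [1] 18/26 → 1 ('a')
  [2] 26/11 → 3 ('abc')
  [3] 11/19 → 1 ('a')
  [4] 19/25 → 0 ('')
  [5] 25/6 → 1 ('b')
  [6] 6/27 → 1 ('b')
  [7] 27/16 → 2 ('bc')
  [8] 16/12 → 2 ('bc')
  [9] 12/14 → 1 ('b')
  [10] 14/7 → 2 ('be')
  [11] 7/28 → 0 ('')
  [12] 28/17 → 1 ('c')
  [13] 17/13 → 1 ('c')
  [14] 13/1 → 1 ('c')
  [15] 1/4 → 1 ('c')
  [16] 4/0 → 0 ('')
  [17] 0/3 → 2 ('dc')
  [18] 3/2 → 1 ('d')
  [19] 2/20 → 2 ('dd')
  [20] 20/9 → 1 ('d')
  [21] 9/23 → 2 ('de')
  [22] 23/21 → 2 ('de')
  [23] 21/10 → 0 ('')
  [24] 10/24 → 1 ('e')
  [25] 24/5 → 2 ('eb')
  [26] 5/15 → 2 ('eb')
  [27] 15/8 → 1 ('e')
  [28] 8/22 → 3 ('ede')

n(n+1)/2 = 29·30/2 = 435
Σ LCP = 0 + 1 + 3 + 1 + 0 + 1 + 1 + 2 + 2 + 1 + 2 + 0 + 1 + 1 + 1 + 1 + 0 + 2 + 1 + 2 + 1 + 2 + 2 + 0 + 1 + 2 + 2 + 1 + 3 = 37
distinct = 435 − 37 = 398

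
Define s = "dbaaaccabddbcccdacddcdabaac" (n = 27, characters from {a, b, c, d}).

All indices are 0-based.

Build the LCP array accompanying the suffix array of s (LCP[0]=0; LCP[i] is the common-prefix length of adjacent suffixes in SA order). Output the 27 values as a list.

[0, 2, 3, 1, 2, 1, 2, 2, 0, 3, 1, 1, 0, 1, 1, 2, 2, 1, 3, 2, 0, 2, 1, 2, 1, 1, 2]

rank | idx | suffix
   0 |   2 | aaaccabddbcccdacddcdabaac
   1 |  24 | aac
   2 |   3 | aaccabddbcccdacddcdabaac
   3 |  22 | abaac
   4 |   7 | abddbcccdacddcdabaac
   5 |  25 | ac
   6 |   4 | accabddbcccdacddcdabaac
   7 |  16 | acddcdabaac
   8 |   1 | baaaccabddbcccdacddcdabaac
   9 |  23 | baac
  10 |  11 | bcccdacddcdabaac
  11 |   8 | bddbcccdacddcdabaac
  12 |  26 | c
  13 |   6 | cabddbcccdacddcdabaac
  14 |   5 | ccabddbcccdacddcdabaac
  15 |  12 | cccdacddcdabaac
  16 |  13 | ccdacddcdabaac
  17 |  20 | cdabaac
  18 |  14 | cdacddcdabaac
  19 |  17 | cddcdabaac
  20 |  21 | dabaac
  21 |  15 | dacddcdabaac
  22 |   0 | dbaaaccabddbcccdacddcdabaac
  23 |  10 | dbcccdacddcdabaac
  24 |  19 | dcdabaac
  25 |   9 | ddbcccdacddcdabaac
  26 |  18 | ddcdabaac

SA = [2, 24, 3, 22, 7, 25, 4, 16, 1, 23, 11, 8, 26, 6, 5, 12, 13, 20, 14, 17, 21, 15, 0, 10, 19, 9, 18]
i: (SA[i-1],SA[i]) lcp shared
  1: (2,24) 2 'aa'
  2: (24,3) 3 'aac'
  3: (3,22) 1 'a'
  4: (22,7) 2 'ab'
  5: (7,25) 1 'a'
  6: (25,4) 2 'ac'
  7: (4,16) 2 'ac'
  8: (16,1) 0 ''
  9: (1,23) 3 'baa'
  10: (23,11) 1 'b'
  11: (11,8) 1 'b'
  12: (8,26) 0 ''
  13: (26,6) 1 'c'
  14: (6,5) 1 'c'
  15: (5,12) 2 'cc'
  16: (12,13) 2 'cc'
  17: (13,20) 1 'c'
  18: (20,14) 3 'cda'
  19: (14,17) 2 'cd'
  20: (17,21) 0 ''
  21: (21,15) 2 'da'
  22: (15,0) 1 'd'
  23: (0,10) 2 'db'
  24: (10,19) 1 'd'
  25: (19,9) 1 'd'
  26: (9,18) 2 'dd'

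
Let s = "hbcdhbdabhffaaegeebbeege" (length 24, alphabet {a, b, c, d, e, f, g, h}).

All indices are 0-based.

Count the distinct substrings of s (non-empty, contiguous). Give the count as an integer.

279

sorted suffixes:
  #0 SA[0]=12  'aaegeebbeege'
  #1 SA[1]=7  'abhffaaegeebbeege'
  #2 SA[2]=13  'aegeebbeege'
  #3 SA[3]=18  'bbeege'
  #4 SA[4]=1  'bcdhbdabhffaaegeebbeege'
  #5 SA[5]=5  'bdabhffaaegeebbeege'
  #6 SA[6]=19  'beege'
  #7 SA[7]=8  'bhffaaegeebbeege'
  #8 SA[8]=2  'cdhbdabhffaaegeebbeege'
  #9 SA[9]=6  'dabhffaaegeebbeege'
  #10 SA[10]=3  'dhbdabhffaaegeebbeege'
  #11 SA[11]=23  'e'
  #12 SA[12]=17  'ebbeege'
  #13 SA[13]=16  'eebbeege'
  #14 SA[14]=20  'eege'
  #15 SA[15]=21  'ege'
  #16 SA[16]=14  'egeebbeege'
  #17 SA[17]=11  'faaegeebbeege'
  #18 SA[18]=10  'ffaaegeebbeege'
  #19 SA[19]=22  'ge'
  #20 SA[20]=15  'geebbeege'
  #21 SA[21]=0  'hbcdhbdabhffaaegeebbeege'
  #22 SA[22]=4  'hbdabhffaaegeebbeege'
  #23 SA[23]=9  'hffaaegeebbeege'

SA = [12, 7, 13, 18, 1, 5, 19, 8, 2, 6, 3, 23, 17, 16, 20, 21, 14, 11, 10, 22, 15, 0, 4, 9]
rank  pair      lcp
   1  s[12:],s[7:]  1  'a'
   2  s[7:],s[13:]  1  'a'
   3  s[13:],s[18:]  0  ''
   4  s[18:],s[1:]  1  'b'
   5  s[1:],s[5:]  1  'b'
   6  s[5:],s[19:]  1  'b'
   7  s[19:],s[8:]  1  'b'
   8  s[8:],s[2:]  0  ''
   9  s[2:],s[6:]  0  ''
  10  s[6:],s[3:]  1  'd'
  11  s[3:],s[23:]  0  ''
  12  s[23:],s[17:]  1  'e'
  13  s[17:],s[16:]  1  'e'
  14  s[16:],s[20:]  2  'ee'
  15  s[20:],s[21:]  1  'e'
  16  s[21:],s[14:]  3  'ege'
  17  s[14:],s[11:]  0  ''
  18  s[11:],s[10:]  1  'f'
  19  s[10:],s[22:]  0  ''
  20  s[22:],s[15:]  2  'ge'
  21  s[15:],s[0:]  0  ''
  22  s[0:],s[4:]  2  'hb'
  23  s[4:],s[9:]  1  'h'

n(n+1)/2 = 24·25/2 = 300
Σ LCP = 0 + 1 + 1 + 0 + 1 + 1 + 1 + 1 + 0 + 0 + 1 + 0 + 1 + 1 + 2 + 1 + 3 + 0 + 1 + 0 + 2 + 0 + 2 + 1 = 21
distinct = 300 − 21 = 279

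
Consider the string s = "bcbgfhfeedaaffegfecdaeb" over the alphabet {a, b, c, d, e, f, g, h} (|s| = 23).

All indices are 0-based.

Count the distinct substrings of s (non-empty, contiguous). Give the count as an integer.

rank | idx | suffix
   0 |  10 | aaffegfecdaeb
   1 |  20 | aeb
   2 |  11 | affegfecdaeb
   3 |  22 | b
   4 |   0 | bcbgfhfeedaaffegfecdaeb
   5 |   2 | bgfhfeedaaffegfecdaeb
   6 |   1 | cbgfhfeedaaffegfecdaeb
   7 |  18 | cdaeb
   8 |   9 | daaffegfecdaeb
   9 |  19 | daeb
  10 |  21 | eb
  11 |  17 | ecdaeb
  12 |   8 | edaaffegfecdaeb
  13 |   7 | eedaaffegfecdaeb
  14 |  14 | egfecdaeb
  15 |  16 | fecdaeb
  16 |   6 | feedaaffegfecdaeb
  17 |  13 | fegfecdaeb
  18 |  12 | ffegfecdaeb
  19 |   4 | fhfeedaaffegfecdaeb
  20 |  15 | gfecdaeb
  21 |   3 | gfhfeedaaffegfecdaeb
  22 |   5 | hfeedaaffegfecdaeb

SA = [10, 20, 11, 22, 0, 2, 1, 18, 9, 19, 21, 17, 8, 7, 14, 16, 6, 13, 12, 4, 15, 3, 5]
[i] adj suffixes → lcp
  [1] 10/20 → 1 ('a')
  [2] 20/11 → 1 ('a')
  [3] 11/22 → 0 ('')
  [4] 22/0 → 1 ('b')
  [5] 0/2 → 1 ('b')
  [6] 2/1 → 0 ('')
  [7] 1/18 → 1 ('c')
  [8] 18/9 → 0 ('')
  [9] 9/19 → 2 ('da')
  [10] 19/21 → 0 ('')
  [11] 21/17 → 1 ('e')
  [12] 17/8 → 1 ('e')
  [13] 8/7 → 1 ('e')
  [14] 7/14 → 1 ('e')
  [15] 14/16 → 0 ('')
  [16] 16/6 → 2 ('fe')
  [17] 6/13 → 2 ('fe')
  [18] 13/12 → 1 ('f')
  [19] 12/4 → 1 ('f')
  [20] 4/15 → 0 ('')
  [21] 15/3 → 2 ('gf')
  [22] 3/5 → 0 ('')

n(n+1)/2 = 23·24/2 = 276
Σ LCP = 0 + 1 + 1 + 0 + 1 + 1 + 0 + 1 + 0 + 2 + 0 + 1 + 1 + 1 + 1 + 0 + 2 + 2 + 1 + 1 + 0 + 2 + 0 = 19
distinct = 276 − 19 = 257

257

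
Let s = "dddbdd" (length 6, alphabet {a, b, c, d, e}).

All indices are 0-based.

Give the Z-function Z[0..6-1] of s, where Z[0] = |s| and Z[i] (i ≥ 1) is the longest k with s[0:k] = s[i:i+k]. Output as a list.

Z[0]=6
i=1: i≥r, start 0; Z[1]=2 extend→box=[1,3)
i=2: min(r-i=1, Z[1]=2)=1; Z[2]=1
i=3: i≥r, start 0; Z[3]=0
i=4: i≥r, start 0; Z[4]=2 extend→box=[4,6)
i=5: min(r-i=1, Z[1]=2)=1; Z[5]=1

[6, 2, 1, 0, 2, 1]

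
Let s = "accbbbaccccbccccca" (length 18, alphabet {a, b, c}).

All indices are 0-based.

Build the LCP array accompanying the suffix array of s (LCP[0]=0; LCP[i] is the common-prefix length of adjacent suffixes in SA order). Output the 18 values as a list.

sorted suffixes:
  #0 SA[0]=17  'a'
  #1 SA[1]=0  'accbbbaccccbccccca'
  #2 SA[2]=6  'accccbccccca'
  #3 SA[3]=5  'baccccbccccca'
  #4 SA[4]=4  'bbaccccbccccca'
  #5 SA[5]=3  'bbbaccccbccccca'
  #6 SA[6]=11  'bccccca'
  #7 SA[7]=16  'ca'
  #8 SA[8]=2  'cbbbaccccbccccca'
  #9 SA[9]=10  'cbccccca'
  #10 SA[10]=15  'cca'
  #11 SA[11]=1  'ccbbbaccccbccccca'
  #12 SA[12]=9  'ccbccccca'
  #13 SA[13]=14  'ccca'
  #14 SA[14]=8  'cccbccccca'
  #15 SA[15]=13  'cccca'
  #16 SA[16]=7  'ccccbccccca'
  #17 SA[17]=12  'ccccca'

SA = [17, 0, 6, 5, 4, 3, 11, 16, 2, 10, 15, 1, 9, 14, 8, 13, 7, 12]
[i] adj suffixes → lcp
  [1] 17/0 → 1 ('a')
  [2] 0/6 → 3 ('acc')
  [3] 6/5 → 0 ('')
  [4] 5/4 → 1 ('b')
  [5] 4/3 → 2 ('bb')
  [6] 3/11 → 1 ('b')
  [7] 11/16 → 0 ('')
  [8] 16/2 → 1 ('c')
  [9] 2/10 → 2 ('cb')
  [10] 10/15 → 1 ('c')
  [11] 15/1 → 2 ('cc')
  [12] 1/9 → 3 ('ccb')
  [13] 9/14 → 2 ('cc')
  [14] 14/8 → 3 ('ccc')
  [15] 8/13 → 3 ('ccc')
  [16] 13/7 → 4 ('cccc')
  [17] 7/12 → 4 ('cccc')

[0, 1, 3, 0, 1, 2, 1, 0, 1, 2, 1, 2, 3, 2, 3, 3, 4, 4]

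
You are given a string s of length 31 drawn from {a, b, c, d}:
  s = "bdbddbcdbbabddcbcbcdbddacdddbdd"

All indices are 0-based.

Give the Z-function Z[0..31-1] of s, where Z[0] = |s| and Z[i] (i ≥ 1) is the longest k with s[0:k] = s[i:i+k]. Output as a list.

Z[0]=31
i=1: outside box; Z[1]=0
i=2: outside box; Z[2]=2 grow→box=[2,4)
i=3: min(r-i=1, Z[1]=0)=0; Z[3]=0
i=4: outside box; Z[4]=0
i=5: outside box; Z[5]=1 grow→box=[5,6)
i=6: outside box; Z[6]=0
i=7: outside box; Z[7]=0
i=8: outside box; Z[8]=1 grow→box=[8,9)
i=9: outside box; Z[9]=1 grow→box=[9,10)
i=10: outside box; Z[10]=0
i=11: outside box; Z[11]=2 grow→box=[11,13)
i=12: min(r-i=1, Z[1]=0)=0; Z[12]=0
i=13: outside box; Z[13]=0
i=14: outside box; Z[14]=0
i=15: outside box; Z[15]=1 grow→box=[15,16)
i=16: outside box; Z[16]=0
i=17: outside box; Z[17]=1 grow→box=[17,18)
i=18: outside box; Z[18]=0
i=19: outside box; Z[19]=0
i=20: outside box; Z[20]=2 grow→box=[20,22)
i=21: min(r-i=1, Z[1]=0)=0; Z[21]=0
i=22: outside box; Z[22]=0
i=23: outside box; Z[23]=0
i=24: outside box; Z[24]=0
i=25: outside box; Z[25]=0
i=26: outside box; Z[26]=0
i=27: outside box; Z[27]=0
i=28: outside box; Z[28]=2 grow→box=[28,30)
i=29: min(r-i=1, Z[1]=0)=0; Z[29]=0
i=30: outside box; Z[30]=0

[31, 0, 2, 0, 0, 1, 0, 0, 1, 1, 0, 2, 0, 0, 0, 1, 0, 1, 0, 0, 2, 0, 0, 0, 0, 0, 0, 0, 2, 0, 0]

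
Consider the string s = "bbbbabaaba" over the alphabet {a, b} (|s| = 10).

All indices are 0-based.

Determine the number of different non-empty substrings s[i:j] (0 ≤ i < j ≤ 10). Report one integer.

40

sorted suffixes:
  #0 SA[0]=9  'a'
  #1 SA[1]=6  'aaba'
  #2 SA[2]=7  'aba'
  #3 SA[3]=4  'abaaba'
  #4 SA[4]=8  'ba'
  #5 SA[5]=5  'baaba'
  #6 SA[6]=3  'babaaba'
  #7 SA[7]=2  'bbabaaba'
  #8 SA[8]=1  'bbbabaaba'
  #9 SA[9]=0  'bbbbabaaba'

SA = [9, 6, 7, 4, 8, 5, 3, 2, 1, 0]
i: (SA[i-1],SA[i]) lcp shared
  1: (9,6) 1 'a'
  2: (6,7) 1 'a'
  3: (7,4) 3 'aba'
  4: (4,8) 0 ''
  5: (8,5) 2 'ba'
  6: (5,3) 2 'ba'
  7: (3,2) 1 'b'
  8: (2,1) 2 'bb'
  9: (1,0) 3 'bbb'

n(n+1)/2 = 10·11/2 = 55
Σ LCP = 0 + 1 + 1 + 3 + 0 + 2 + 2 + 1 + 2 + 3 = 15
distinct = 55 − 15 = 40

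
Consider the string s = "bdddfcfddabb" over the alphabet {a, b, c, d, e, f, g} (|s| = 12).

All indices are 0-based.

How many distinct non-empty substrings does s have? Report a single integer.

69

rank→(start, suffix):
  0 → (9, 'abb')
  1 → (11, 'b')
  2 → (10, 'bb')
  3 → (0, 'bdddfcfddabb')
  4 → (5, 'cfddabb')
  5 → (8, 'dabb')
  6 → (7, 'ddabb')
  7 → (1, 'dddfcfddabb')
  8 → (2, 'ddfcfddabb')
  9 → (3, 'dfcfddabb')
  10 → (4, 'fcfddabb')
  11 → (6, 'fddabb')

SA = [9, 11, 10, 0, 5, 8, 7, 1, 2, 3, 4, 6]
rank  pair      lcp
   1  s[9:],s[11:]  0  ''
   2  s[11:],s[10:]  1  'b'
   3  s[10:],s[0:]  1  'b'
   4  s[0:],s[5:]  0  ''
   5  s[5:],s[8:]  0  ''
   6  s[8:],s[7:]  1  'd'
   7  s[7:],s[1:]  2  'dd'
   8  s[1:],s[2:]  2  'dd'
   9  s[2:],s[3:]  1  'd'
  10  s[3:],s[4:]  0  ''
  11  s[4:],s[6:]  1  'f'

n(n+1)/2 = 12·13/2 = 78
Σ LCP = 0 + 0 + 1 + 1 + 0 + 0 + 1 + 2 + 2 + 1 + 0 + 1 = 9
distinct = 78 − 9 = 69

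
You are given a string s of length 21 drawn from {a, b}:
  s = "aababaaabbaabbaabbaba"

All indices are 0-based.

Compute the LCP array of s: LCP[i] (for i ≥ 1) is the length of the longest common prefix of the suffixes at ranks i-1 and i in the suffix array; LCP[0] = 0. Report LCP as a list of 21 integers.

sorted suffixes:
  #0 SA[0]=20  'a'
  #1 SA[1]=5  'aaabbaabbaabbaba'
  #2 SA[2]=0  'aababaaabbaabbaabbaba'
  #3 SA[3]=6  'aabbaabbaabbaba'
  #4 SA[4]=10  'aabbaabbaba'
  #5 SA[5]=14  'aabbaba'
  #6 SA[6]=18  'aba'
  #7 SA[7]=3  'abaaabbaabbaabbaba'
  #8 SA[8]=1  'ababaaabbaabbaabbaba'
  #9 SA[9]=7  'abbaabbaabbaba'
  #10 SA[10]=11  'abbaabbaba'
  #11 SA[11]=15  'abbaba'
  #12 SA[12]=19  'ba'
  #13 SA[13]=4  'baaabbaabbaabbaba'
  #14 SA[14]=9  'baabbaabbaba'
  #15 SA[15]=13  'baabbaba'
  #16 SA[16]=17  'baba'
  #17 SA[17]=2  'babaaabbaabbaabbaba'
  #18 SA[18]=8  'bbaabbaabbaba'
  #19 SA[19]=12  'bbaabbaba'
  #20 SA[20]=16  'bbaba'

SA = [20, 5, 0, 6, 10, 14, 18, 3, 1, 7, 11, 15, 19, 4, 9, 13, 17, 2, 8, 12, 16]
[i] adj suffixes → lcp
  [1] 20/5 → 1 ('a')
  [2] 5/0 → 2 ('aa')
  [3] 0/6 → 3 ('aab')
  [4] 6/10 → 9 ('aabbaabba')
  [5] 10/14 → 5 ('aabba')
  [6] 14/18 → 1 ('a')
  [7] 18/3 → 3 ('aba')
  [8] 3/1 → 3 ('aba')
  [9] 1/7 → 2 ('ab')
  [10] 7/11 → 8 ('abbaabba')
  [11] 11/15 → 4 ('abba')
  [12] 15/19 → 0 ('')
  [13] 19/4 → 2 ('ba')
  [14] 4/9 → 3 ('baa')
  [15] 9/13 → 6 ('baabba')
  [16] 13/17 → 2 ('ba')
  [17] 17/2 → 4 ('baba')
  [18] 2/8 → 1 ('b')
  [19] 8/12 → 7 ('bbaabba')
  [20] 12/16 → 3 ('bba')

[0, 1, 2, 3, 9, 5, 1, 3, 3, 2, 8, 4, 0, 2, 3, 6, 2, 4, 1, 7, 3]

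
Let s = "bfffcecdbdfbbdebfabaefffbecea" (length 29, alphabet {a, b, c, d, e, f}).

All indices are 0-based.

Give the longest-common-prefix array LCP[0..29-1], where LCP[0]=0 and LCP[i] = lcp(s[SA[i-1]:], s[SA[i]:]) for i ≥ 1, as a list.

rank→(start, suffix):
  0 → (28, 'a')
  1 → (17, 'abaefffbecea')
  2 → (19, 'aefffbecea')
  3 → (18, 'baefffbecea')
  4 → (11, 'bbdebfabaefffbecea')
  5 → (12, 'bdebfabaefffbecea')
  6 → (8, 'bdfbbdebfabaefffbecea')
  7 → (24, 'becea')
  8 → (15, 'bfabaefffbecea')
  9 → (0, 'bfffcecdbdfbbdebfabaefffbecea')
  10 → (6, 'cdbdfbbdebfabaefffbecea')
  11 → (26, 'cea')
  12 → (4, 'cecdbdfbbdebfabaefffbecea')
  13 → (7, 'dbdfbbdebfabaefffbecea')
  14 → (13, 'debfabaefffbecea')
  15 → (9, 'dfbbdebfabaefffbecea')
  16 → (27, 'ea')
  17 → (14, 'ebfabaefffbecea')
  18 → (5, 'ecdbdfbbdebfabaefffbecea')
  19 → (25, 'ecea')
  20 → (20, 'efffbecea')
  21 → (16, 'fabaefffbecea')
  22 → (10, 'fbbdebfabaefffbecea')
  23 → (23, 'fbecea')
  24 → (3, 'fcecdbdfbbdebfabaefffbecea')
  25 → (22, 'ffbecea')
  26 → (2, 'ffcecdbdfbbdebfabaefffbecea')
  27 → (21, 'fffbecea')
  28 → (1, 'fffcecdbdfbbdebfabaefffbecea')

SA = [28, 17, 19, 18, 11, 12, 8, 24, 15, 0, 6, 26, 4, 7, 13, 9, 27, 14, 5, 25, 20, 16, 10, 23, 3, 22, 2, 21, 1]
rank  pair      lcp
   1  s[28:],s[17:]  1  'a'
   2  s[17:],s[19:]  1  'a'
   3  s[19:],s[18:]  0  ''
   4  s[18:],s[11:]  1  'b'
   5  s[11:],s[12:]  1  'b'
   6  s[12:],s[8:]  2  'bd'
   7  s[8:],s[24:]  1  'b'
   8  s[24:],s[15:]  1  'b'
   9  s[15:],s[0:]  2  'bf'
  10  s[0:],s[6:]  0  ''
  11  s[6:],s[26:]  1  'c'
  12  s[26:],s[4:]  2  'ce'
  13  s[4:],s[7:]  0  ''
  14  s[7:],s[13:]  1  'd'
  15  s[13:],s[9:]  1  'd'
  16  s[9:],s[27:]  0  ''
  17  s[27:],s[14:]  1  'e'
  18  s[14:],s[5:]  1  'e'
  19  s[5:],s[25:]  2  'ec'
  20  s[25:],s[20:]  1  'e'
  21  s[20:],s[16:]  0  ''
  22  s[16:],s[10:]  1  'f'
  23  s[10:],s[23:]  2  'fb'
  24  s[23:],s[3:]  1  'f'
  25  s[3:],s[22:]  1  'f'
  26  s[22:],s[2:]  2  'ff'
  27  s[2:],s[21:]  2  'ff'
  28  s[21:],s[1:]  3  'fff'

[0, 1, 1, 0, 1, 1, 2, 1, 1, 2, 0, 1, 2, 0, 1, 1, 0, 1, 1, 2, 1, 0, 1, 2, 1, 1, 2, 2, 3]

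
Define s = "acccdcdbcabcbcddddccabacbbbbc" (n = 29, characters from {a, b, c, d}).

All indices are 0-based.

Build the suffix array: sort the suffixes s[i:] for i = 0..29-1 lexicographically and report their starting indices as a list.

rank→(start, suffix):
  0 → (20, 'abacbbbbc')
  1 → (9, 'abcbcddddccabacbbbbc')
  2 → (22, 'acbbbbc')
  3 → (0, 'acccdcdbcabcbcddddccabacbbbbc')
  4 → (21, 'bacbbbbc')
  5 → (24, 'bbbbc')
  6 → (25, 'bbbc')
  7 → (26, 'bbc')
  8 → (27, 'bc')
  9 → (7, 'bcabcbcddddccabacbbbbc')
  10 → (10, 'bcbcddddccabacbbbbc')
  11 → (12, 'bcddddccabacbbbbc')
  12 → (28, 'c')
  13 → (19, 'cabacbbbbc')
  14 → (8, 'cabcbcddddccabacbbbbc')
  15 → (23, 'cbbbbc')
  16 → (11, 'cbcddddccabacbbbbc')
  17 → (18, 'ccabacbbbbc')
  18 → (1, 'cccdcdbcabcbcddddccabacbbbbc')
  19 → (2, 'ccdcdbcabcbcddddccabacbbbbc')
  20 → (5, 'cdbcabcbcddddccabacbbbbc')
  21 → (3, 'cdcdbcabcbcddddccabacbbbbc')
  22 → (13, 'cddddccabacbbbbc')
  23 → (6, 'dbcabcbcddddccabacbbbbc')
  24 → (17, 'dccabacbbbbc')
  25 → (4, 'dcdbcabcbcddddccabacbbbbc')
  26 → (16, 'ddccabacbbbbc')
  27 → (15, 'dddccabacbbbbc')
  28 → (14, 'ddddccabacbbbbc')

[20, 9, 22, 0, 21, 24, 25, 26, 27, 7, 10, 12, 28, 19, 8, 23, 11, 18, 1, 2, 5, 3, 13, 6, 17, 4, 16, 15, 14]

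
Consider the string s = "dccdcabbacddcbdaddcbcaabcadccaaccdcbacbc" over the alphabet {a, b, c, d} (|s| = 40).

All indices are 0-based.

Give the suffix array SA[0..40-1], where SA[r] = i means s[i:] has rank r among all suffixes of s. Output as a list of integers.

[21, 29, 5, 22, 36, 30, 8, 25, 15, 35, 7, 6, 38, 19, 23, 13, 39, 20, 28, 4, 24, 34, 37, 18, 12, 27, 1, 31, 2, 32, 9, 14, 3, 33, 17, 11, 26, 0, 16, 10]

sorted suffixes:
  #0 SA[0]=21  'aabcadccaaccdcbacbc'
  #1 SA[1]=29  'aaccdcbacbc'
  #2 SA[2]=5  'abbacddcbdaddcbcaabcadccaaccdcbacbc'
  #3 SA[3]=22  'abcadccaaccdcbacbc'
  #4 SA[4]=36  'acbc'
  #5 SA[5]=30  'accdcbacbc'
  #6 SA[6]=8  'acddcbdaddcbcaabcadccaaccdcbacbc'
  #7 SA[7]=25  'adccaaccdcbacbc'
  #8 SA[8]=15  'addcbcaabcadccaaccdcbacbc'
  #9 SA[9]=35  'bacbc'
  #10 SA[10]=7  'bacddcbdaddcbcaabcadccaaccdcbacbc'
  #11 SA[11]=6  'bbacddcbdaddcbcaabcadccaaccdcbacbc'
  #12 SA[12]=38  'bc'
  #13 SA[13]=19  'bcaabcadccaaccdcbacbc'
  #14 SA[14]=23  'bcadccaaccdcbacbc'
  #15 SA[15]=13  'bdaddcbcaabcadccaaccdcbacbc'
  #16 SA[16]=39  'c'
  #17 SA[17]=20  'caabcadccaaccdcbacbc'
  #18 SA[18]=28  'caaccdcbacbc'
  #19 SA[19]=4  'cabbacddcbdaddcbcaabcadccaaccdcbacbc'
  #20 SA[20]=24  'cadccaaccdcbacbc'
  #21 SA[21]=34  'cbacbc'
  #22 SA[22]=37  'cbc'
  #23 SA[23]=18  'cbcaabcadccaaccdcbacbc'
  #24 SA[24]=12  'cbdaddcbcaabcadccaaccdcbacbc'
  #25 SA[25]=27  'ccaaccdcbacbc'
  #26 SA[26]=1  'ccdcabbacddcbdaddcbcaabcadccaaccdcbacbc'
  #27 SA[27]=31  'ccdcbacbc'
  #28 SA[28]=2  'cdcabbacddcbdaddcbcaabcadccaaccdcbacbc'
  #29 SA[29]=32  'cdcbacbc'
  #30 SA[30]=9  'cddcbdaddcbcaabcadccaaccdcbacbc'
  #31 SA[31]=14  'daddcbcaabcadccaaccdcbacbc'
  #32 SA[32]=3  'dcabbacddcbdaddcbcaabcadccaaccdcbacbc'
  #33 SA[33]=33  'dcbacbc'
  #34 SA[34]=17  'dcbcaabcadccaaccdcbacbc'
  #35 SA[35]=11  'dcbdaddcbcaabcadccaaccdcbacbc'
  #36 SA[36]=26  'dccaaccdcbacbc'
  #37 SA[37]=0  'dccdcabbacddcbdaddcbcaabcadccaaccdcbacbc'
  #38 SA[38]=16  'ddcbcaabcadccaaccdcbacbc'
  #39 SA[39]=10  'ddcbdaddcbcaabcadccaaccdcbacbc'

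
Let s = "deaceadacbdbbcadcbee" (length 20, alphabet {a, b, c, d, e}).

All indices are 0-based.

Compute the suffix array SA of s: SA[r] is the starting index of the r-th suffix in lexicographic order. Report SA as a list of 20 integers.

rank | idx | suffix
   0 |   7 | acbdbbcadcbee
   1 |   2 | aceadacbdbbcadcbee
   2 |   5 | adacbdbbcadcbee
   3 |  14 | adcbee
   4 |  11 | bbcadcbee
   5 |  12 | bcadcbee
   6 |   9 | bdbbcadcbee
   7 |  17 | bee
   8 |  13 | cadcbee
   9 |   8 | cbdbbcadcbee
  10 |  16 | cbee
  11 |   3 | ceadacbdbbcadcbee
  12 |   6 | dacbdbbcadcbee
  13 |  10 | dbbcadcbee
  14 |  15 | dcbee
  15 |   0 | deaceadacbdbbcadcbee
  16 |  19 | e
  17 |   1 | eaceadacbdbbcadcbee
  18 |   4 | eadacbdbbcadcbee
  19 |  18 | ee

[7, 2, 5, 14, 11, 12, 9, 17, 13, 8, 16, 3, 6, 10, 15, 0, 19, 1, 4, 18]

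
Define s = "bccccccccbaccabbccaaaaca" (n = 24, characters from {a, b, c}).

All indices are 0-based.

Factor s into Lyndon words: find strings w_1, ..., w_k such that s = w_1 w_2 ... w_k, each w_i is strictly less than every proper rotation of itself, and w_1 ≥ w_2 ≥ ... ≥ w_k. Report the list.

emit factor 1: 'bcccccccc' (i=0, period=9)
emit factor 2: 'b' (i=9, period=1)
emit factor 3: 'acc' (i=10, period=3)
emit factor 4: 'abbcc' (i=13, period=5)
emit factor 5: 'aaaac' (i=18, period=5)
emit factor 6: 'a' (i=23, period=1)

["bcccccccc", "b", "acc", "abbcc", "aaaac", "a"]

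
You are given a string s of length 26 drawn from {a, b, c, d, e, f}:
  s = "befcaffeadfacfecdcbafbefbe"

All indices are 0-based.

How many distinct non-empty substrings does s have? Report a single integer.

rank | idx | suffix
   0 |  11 | acfecdcbafbefbe
   1 |   8 | adfacfecdcbafbefbe
   2 |  19 | afbefbe
   3 |   4 | affeadfacfecdcbafbefbe
   4 |  18 | bafbefbe
   5 |  24 | be
   6 |  21 | befbe
   7 |   0 | befcaffeadfacfecdcbafbefbe
   8 |   3 | caffeadfacfecdcbafbefbe
   9 |  17 | cbafbefbe
  10 |  15 | cdcbafbefbe
  11 |  12 | cfecdcbafbefbe
  12 |  16 | dcbafbefbe
  13 |   9 | dfacfecdcbafbefbe
  14 |  25 | e
  15 |   7 | eadfacfecdcbafbefbe
  16 |  14 | ecdcbafbefbe
  17 |  22 | efbe
  18 |   1 | efcaffeadfacfecdcbafbefbe
  19 |  10 | facfecdcbafbefbe
  20 |  23 | fbe
  21 |  20 | fbefbe
  22 |   2 | fcaffeadfacfecdcbafbefbe
  23 |   6 | feadfacfecdcbafbefbe
  24 |  13 | fecdcbafbefbe
  25 |   5 | ffeadfacfecdcbafbefbe

SA = [11, 8, 19, 4, 18, 24, 21, 0, 3, 17, 15, 12, 16, 9, 25, 7, 14, 22, 1, 10, 23, 20, 2, 6, 13, 5]
rank  pair      lcp
   1  s[11:],s[8:]  1  'a'
   2  s[8:],s[19:]  1  'a'
   3  s[19:],s[4:]  2  'af'
   4  s[4:],s[18:]  0  ''
   5  s[18:],s[24:]  1  'b'
   6  s[24:],s[21:]  2  'be'
   7  s[21:],s[0:]  3  'bef'
   8  s[0:],s[3:]  0  ''
   9  s[3:],s[17:]  1  'c'
  10  s[17:],s[15:]  1  'c'
  11  s[15:],s[12:]  1  'c'
  12  s[12:],s[16:]  0  ''
  13  s[16:],s[9:]  1  'd'
  14  s[9:],s[25:]  0  ''
  15  s[25:],s[7:]  1  'e'
  16  s[7:],s[14:]  1  'e'
  17  s[14:],s[22:]  1  'e'
  18  s[22:],s[1:]  2  'ef'
  19  s[1:],s[10:]  0  ''
  20  s[10:],s[23:]  1  'f'
  21  s[23:],s[20:]  3  'fbe'
  22  s[20:],s[2:]  1  'f'
  23  s[2:],s[6:]  1  'f'
  24  s[6:],s[13:]  2  'fe'
  25  s[13:],s[5:]  1  'f'

n(n+1)/2 = 26·27/2 = 351
Σ LCP = 0 + 1 + 1 + 2 + 0 + 1 + 2 + 3 + 0 + 1 + 1 + 1 + 0 + 1 + 0 + 1 + 1 + 1 + 2 + 0 + 1 + 3 + 1 + 1 + 2 + 1 = 28
distinct = 351 − 28 = 323

323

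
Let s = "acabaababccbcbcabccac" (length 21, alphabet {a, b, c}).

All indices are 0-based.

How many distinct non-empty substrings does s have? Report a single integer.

195

rank | idx | suffix
   0 |   4 | aababccbcbcabccac
   1 |   2 | abaababccbcbcabccac
   2 |   5 | ababccbcbcabccac
   3 |  15 | abccac
   4 |   7 | abccbcbcabccac
   5 |  19 | ac
   6 |   0 | acabaababccbcbcabccac
   7 |   3 | baababccbcbcabccac
   8 |   6 | babccbcbcabccac
   9 |  13 | bcabccac
  10 |  11 | bcbcabccac
  11 |  16 | bccac
  12 |   8 | bccbcbcabccac
  13 |  20 | c
  14 |   1 | cabaababccbcbcabccac
  15 |  14 | cabccac
  16 |  18 | cac
  17 |  12 | cbcabccac
  18 |  10 | cbcbcabccac
  19 |  17 | ccac
  20 |   9 | ccbcbcabccac

SA = [4, 2, 5, 15, 7, 19, 0, 3, 6, 13, 11, 16, 8, 20, 1, 14, 18, 12, 10, 17, 9]
rank  pair      lcp
   1  s[4:],s[2:]  1  'a'
   2  s[2:],s[5:]  3  'aba'
   3  s[5:],s[15:]  2  'ab'
   4  s[15:],s[7:]  4  'abcc'
   5  s[7:],s[19:]  1  'a'
   6  s[19:],s[0:]  2  'ac'
   7  s[0:],s[3:]  0  ''
   8  s[3:],s[6:]  2  'ba'
   9  s[6:],s[13:]  1  'b'
  10  s[13:],s[11:]  2  'bc'
  11  s[11:],s[16:]  2  'bc'
  12  s[16:],s[8:]  3  'bcc'
  13  s[8:],s[20:]  0  ''
  14  s[20:],s[1:]  1  'c'
  15  s[1:],s[14:]  3  'cab'
  16  s[14:],s[18:]  2  'ca'
  17  s[18:],s[12:]  1  'c'
  18  s[12:],s[10:]  3  'cbc'
  19  s[10:],s[17:]  1  'c'
  20  s[17:],s[9:]  2  'cc'

n(n+1)/2 = 21·22/2 = 231
Σ LCP = 0 + 1 + 3 + 2 + 4 + 1 + 2 + 0 + 2 + 1 + 2 + 2 + 3 + 0 + 1 + 3 + 2 + 1 + 3 + 1 + 2 = 36
distinct = 231 − 36 = 195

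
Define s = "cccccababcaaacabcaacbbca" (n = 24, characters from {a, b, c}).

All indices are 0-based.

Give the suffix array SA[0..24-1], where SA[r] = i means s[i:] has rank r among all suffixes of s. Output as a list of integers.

rank→(start, suffix):
  0 → (23, 'a')
  1 → (10, 'aaacabcaacbbca')
  2 → (11, 'aacabcaacbbca')
  3 → (17, 'aacbbca')
  4 → (5, 'ababcaaacabcaacbbca')
  5 → (7, 'abcaaacabcaacbbca')
  6 → (14, 'abcaacbbca')
  7 → (12, 'acabcaacbbca')
  8 → (18, 'acbbca')
  9 → (6, 'babcaaacabcaacbbca')
  10 → (20, 'bbca')
  11 → (21, 'bca')
  12 → (8, 'bcaaacabcaacbbca')
  13 → (15, 'bcaacbbca')
  14 → (22, 'ca')
  15 → (9, 'caaacabcaacbbca')
  16 → (16, 'caacbbca')
  17 → (4, 'cababcaaacabcaacbbca')
  18 → (13, 'cabcaacbbca')
  19 → (19, 'cbbca')
  20 → (3, 'ccababcaaacabcaacbbca')
  21 → (2, 'cccababcaaacabcaacbbca')
  22 → (1, 'ccccababcaaacabcaacbbca')
  23 → (0, 'cccccababcaaacabcaacbbca')

[23, 10, 11, 17, 5, 7, 14, 12, 18, 6, 20, 21, 8, 15, 22, 9, 16, 4, 13, 19, 3, 2, 1, 0]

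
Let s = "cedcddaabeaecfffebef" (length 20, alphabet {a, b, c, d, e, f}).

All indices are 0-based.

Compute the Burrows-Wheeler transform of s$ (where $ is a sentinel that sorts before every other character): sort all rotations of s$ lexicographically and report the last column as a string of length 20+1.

rank  rotation               last
    0  $cedcddaabeaecfffebef  f
    1  aabeaecfffebef$cedcdd  d
    2  abeaecfffebef$cedcdda  a
    3  aecfffebef$cedcddaabe  e
    4  beaecfffebef$cedcddaa  a
    5  bef$cedcddaabeaecfffe  e
    6  cddaabeaecfffebef$ced  d
    7  cedcddaabeaecfffebef$  $
    8  cfffebef$cedcddaabeae  e
    9  daabeaecfffebef$cedcd  d
   10  dcddaabeaecfffebef$ce  e
   11  ddaabeaecfffebef$cedc  c
   12  eaecfffebef$cedcddaab  b
   13  ebef$cedcddaabeaecfff  f
   14  ecfffebef$cedcddaabea  a
   15  edcddaabeaecfffebef$c  c
   16  ef$cedcddaabeaecfffeb  b
   17  f$cedcddaabeaecfffebe  e
   18  febef$cedcddaabeaecff  f
   19  ffebef$cedcddaabeaecf  f
   20  fffebef$cedcddaabeaec  c

fdaeaed$edecbfacbeffc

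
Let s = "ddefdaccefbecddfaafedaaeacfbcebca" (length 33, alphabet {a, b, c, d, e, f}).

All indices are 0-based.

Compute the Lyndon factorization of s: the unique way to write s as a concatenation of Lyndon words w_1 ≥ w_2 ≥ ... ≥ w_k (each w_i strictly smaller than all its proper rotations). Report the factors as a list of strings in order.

emit factor 1: 'ddef' (i=0, period=4)
emit factor 2: 'd' (i=4, period=1)
emit factor 3: 'accefbecddf' (i=5, period=11)
emit factor 4: 'aafed' (i=16, period=5)
emit factor 5: 'aaeacfbcebc' (i=21, period=11)
emit factor 6: 'a' (i=32, period=1)

["ddef", "d", "accefbecddf", "aafed", "aaeacfbcebc", "a"]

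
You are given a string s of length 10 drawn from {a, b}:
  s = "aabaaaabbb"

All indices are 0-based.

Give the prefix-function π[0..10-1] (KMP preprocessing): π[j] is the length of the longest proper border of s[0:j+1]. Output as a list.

[0, 1, 0, 1, 2, 2, 2, 3, 0, 0]

π[0] = 0
j=1 s[j]='a': π[1]=1 (border 'a')
j=2 s[j]='b': k: 1→0; π[2]=0 (border '')
j=3 s[j]='a': π[3]=1 (border 'a')
j=4 s[j]='a': π[4]=2 (border 'aa')
j=5 s[j]='a': k: 2→1; π[5]=2 (border 'aa')
j=6 s[j]='a': k: 2→1; π[6]=2 (border 'aa')
j=7 s[j]='b': π[7]=3 (border 'aab')
j=8 s[j]='b': k: 3→0; π[8]=0 (border '')
j=9 s[j]='b': π[9]=0 (border '')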